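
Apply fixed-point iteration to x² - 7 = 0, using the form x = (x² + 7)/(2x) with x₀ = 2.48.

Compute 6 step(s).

Equation: x² - 7 = 0
Fixed-point form: x = (x² + 7)/(2x)
x₀ = 2.48

x_1 = g(2.480000) = 2.651290
x_2 = g(2.651290) = 2.645757
x_3 = g(2.645757) = 2.645751
x_4 = g(2.645751) = 2.645751
x_5 = g(2.645751) = 2.645751
x_6 = g(2.645751) = 2.645751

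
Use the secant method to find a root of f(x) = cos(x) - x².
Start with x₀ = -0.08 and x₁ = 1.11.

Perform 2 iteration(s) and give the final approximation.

f(x) = cos(x) - x²
x₀ = -0.08, x₁ = 1.11

Secant formula: x_{n+1} = x_n - f(x_n)(x_n - x_{n-1})/(f(x_n) - f(x_{n-1}))

Iteration 1:
  f(-0.080000) = 0.990402
  f(1.110000) = -0.787438
  x_2 = 1.110000 - (-0.787438)×(1.110000 - (-0.080000))/(-0.787438 - 0.990402)
       = 0.582927
Iteration 2:
  f(1.110000) = -0.787438
  f(0.582927) = 0.495051
  x_3 = 0.582927 - 0.495051×(0.582927 - 1.110000)/(0.495051 - (-0.787438))
       = 0.786381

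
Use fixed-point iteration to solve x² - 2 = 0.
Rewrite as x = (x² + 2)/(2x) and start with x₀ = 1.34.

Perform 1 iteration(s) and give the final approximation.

Equation: x² - 2 = 0
Fixed-point form: x = (x² + 2)/(2x)
x₀ = 1.34

x_1 = g(1.340000) = 1.416269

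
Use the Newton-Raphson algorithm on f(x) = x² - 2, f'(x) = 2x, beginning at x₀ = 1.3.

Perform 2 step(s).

f(x) = x² - 2
f'(x) = 2x
x₀ = 1.3

Newton-Raphson formula: x_{n+1} = x_n - f(x_n)/f'(x_n)

Iteration 1:
  f(1.300000) = -0.310000
  f'(1.300000) = 2.600000
  x_1 = 1.300000 - (-0.310000)/2.600000 = 1.419231
Iteration 2:
  f(1.419231) = 0.014216
  f'(1.419231) = 2.838462
  x_2 = 1.419231 - 0.014216/2.838462 = 1.414222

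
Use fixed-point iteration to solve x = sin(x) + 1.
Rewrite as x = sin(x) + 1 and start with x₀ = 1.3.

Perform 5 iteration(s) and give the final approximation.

Equation: x = sin(x) + 1
Fixed-point form: x = sin(x) + 1
x₀ = 1.3

x_1 = g(1.300000) = 1.963558
x_2 = g(1.963558) = 1.923856
x_3 = g(1.923856) = 1.938319
x_4 = g(1.938319) = 1.933220
x_5 = g(1.933220) = 1.935040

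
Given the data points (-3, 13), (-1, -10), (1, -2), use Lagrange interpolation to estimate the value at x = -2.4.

Lagrange interpolation formula:
P(x) = Σ yᵢ × Lᵢ(x)
where Lᵢ(x) = Π_{j≠i} (x - xⱼ)/(xᵢ - xⱼ)

L_0(-2.4) = (-2.4 - (-1))/(-3 - (-1)) × (-2.4 - 1)/(-3 - 1) = 0.595000
L_1(-2.4) = (-2.4 - (-3))/(-1 - (-3)) × (-2.4 - 1)/(-1 - 1) = 0.510000
L_2(-2.4) = (-2.4 - (-3))/(1 - (-3)) × (-2.4 - (-1))/(1 - (-1)) = -0.105000

P(-2.4) = 13×L_0(-2.4) + (-10)×L_1(-2.4) + (-2)×L_2(-2.4)
P(-2.4) = 2.845000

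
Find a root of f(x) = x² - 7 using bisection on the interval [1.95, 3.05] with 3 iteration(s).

f(x) = x² - 7
Initial interval: [1.95, 3.05]

Iteration 1:
  c_1 = (1.950000 + 3.050000)/2 = 2.500000
  f(c_1) = f(2.500000) = -0.750000
  f(a) × f(c) ≥ 0, new interval: [2.500000, 3.050000]
Iteration 2:
  c_2 = (2.500000 + 3.050000)/2 = 2.775000
  f(c_2) = f(2.775000) = 0.700625
  f(a) × f(c) < 0, new interval: [2.500000, 2.775000]
Iteration 3:
  c_3 = (2.500000 + 2.775000)/2 = 2.637500
  f(c_3) = f(2.637500) = -0.043594
  f(a) × f(c) ≥ 0, new interval: [2.637500, 2.775000]

After 3 iteration(s), the approximation is c_3 = 2.637500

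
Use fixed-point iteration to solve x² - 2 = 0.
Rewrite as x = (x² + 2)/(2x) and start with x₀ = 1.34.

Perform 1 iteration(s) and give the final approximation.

Equation: x² - 2 = 0
Fixed-point form: x = (x² + 2)/(2x)
x₀ = 1.34

x_1 = g(1.340000) = 1.416269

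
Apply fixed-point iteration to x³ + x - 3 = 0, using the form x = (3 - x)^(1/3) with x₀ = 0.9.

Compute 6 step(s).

Equation: x³ + x - 3 = 0
Fixed-point form: x = (3 - x)^(1/3)
x₀ = 0.9

x_1 = g(0.900000) = 1.280579
x_2 = g(1.280579) = 1.198011
x_3 = g(1.198011) = 1.216888
x_4 = g(1.216888) = 1.212624
x_5 = g(1.212624) = 1.213590
x_6 = g(1.213590) = 1.213371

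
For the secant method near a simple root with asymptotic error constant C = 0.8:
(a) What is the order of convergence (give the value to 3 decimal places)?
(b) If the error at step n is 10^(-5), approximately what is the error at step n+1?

(a) Secant method has superlinear convergence with order φ = (1+√5)/2 ≈ 1.618.
    This means |e_{n+1}| ≈ C|e_n|^1.618.

(b) With |e_n| = 10^(-5) and C = 0.8:
    |e_{n+1}| ≈ 0.8 × (10^(-5))^1.618 = 0.8 × 10^(-8.09)

(a) ≈ 1.618 (golden ratio); (b) |e_{n+1}| ≈ 6.500e-09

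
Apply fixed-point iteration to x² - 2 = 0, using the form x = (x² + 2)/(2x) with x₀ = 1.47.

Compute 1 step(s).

Equation: x² - 2 = 0
Fixed-point form: x = (x² + 2)/(2x)
x₀ = 1.47

x_1 = g(1.470000) = 1.415272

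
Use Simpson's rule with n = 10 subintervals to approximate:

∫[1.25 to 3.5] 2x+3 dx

f(x) = 2x+3
a = 1.25, b = 3.5, n = 10
h = (b - a)/n = 0.225000

Simpson's rule: (h/3)[f(x₀) + 4f(x₁) + 2f(x₂) + ... + f(xₙ)]

x_0 = 1.2500, f(x_0) = 5.500000, coefficient = 1
x_1 = 1.4750, f(x_1) = 5.950000, coefficient = 4
x_2 = 1.7000, f(x_2) = 6.400000, coefficient = 2
x_3 = 1.9250, f(x_3) = 6.850000, coefficient = 4
x_4 = 2.1500, f(x_4) = 7.300000, coefficient = 2
x_5 = 2.3750, f(x_5) = 7.750000, coefficient = 4
x_6 = 2.6000, f(x_6) = 8.200000, coefficient = 2
x_7 = 2.8250, f(x_7) = 8.650000, coefficient = 4
x_8 = 3.0500, f(x_8) = 9.100000, coefficient = 2
x_9 = 3.2750, f(x_9) = 9.550000, coefficient = 4
x_10 = 3.5000, f(x_10) = 10.000000, coefficient = 1

I ≈ (0.225000/3) × 232.500000 = 17.437500
Exact value: 17.437500
Error: 0.000000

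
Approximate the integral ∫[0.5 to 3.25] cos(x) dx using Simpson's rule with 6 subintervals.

f(x) = cos(x)
a = 0.5, b = 3.25, n = 6
h = (b - a)/n = 0.458333

Simpson's rule: (h/3)[f(x₀) + 4f(x₁) + 2f(x₂) + ... + f(xₙ)]

x_0 = 0.5000, f(x_0) = 0.877583, coefficient = 1
x_1 = 0.9583, f(x_1) = 0.574885, coefficient = 4
x_2 = 1.4167, f(x_2) = 0.153520, coefficient = 2
x_3 = 1.8750, f(x_3) = -0.299534, coefficient = 4
x_4 = 2.3333, f(x_4) = -0.690758, coefficient = 2
x_5 = 2.7917, f(x_5) = -0.939398, coefficient = 4
x_6 = 3.2500, f(x_6) = -0.994130, coefficient = 1

I ≈ (0.458333/3) × -3.847211 = -0.587768
Exact value: -0.587621
Error: 0.000148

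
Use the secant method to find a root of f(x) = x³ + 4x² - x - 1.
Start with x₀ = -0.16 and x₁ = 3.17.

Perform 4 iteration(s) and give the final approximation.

f(x) = x³ + 4x² - x - 1
x₀ = -0.16, x₁ = 3.17

Secant formula: x_{n+1} = x_n - f(x_n)(x_n - x_{n-1})/(f(x_n) - f(x_{n-1}))

Iteration 1:
  f(-0.160000) = -0.741696
  f(3.170000) = 67.880613
  x_2 = 3.170000 - 67.880613×(3.170000 - (-0.160000))/(67.880613 - (-0.741696))
       = -0.124008
Iteration 2:
  f(3.170000) = 67.880613
  f(-0.124008) = -0.816387
  x_3 = -0.124008 - (-0.816387)×(-0.124008 - 3.170000)/(-0.816387 - 67.880613)
       = -0.084862
Iteration 3:
  f(-0.124008) = -0.816387
  f(-0.084862) = -0.886942
  x_4 = -0.084862 - (-0.886942)×(-0.084862 - (-0.124008))/(-0.886942 - (-0.816387))
       = -0.576958
Iteration 4:
  f(-0.084862) = -0.886942
  f(-0.576958) = 0.716421
  x_5 = -0.576958 - 0.716421×(-0.576958 - (-0.084862))/(0.716421 - (-0.886942))
       = -0.357078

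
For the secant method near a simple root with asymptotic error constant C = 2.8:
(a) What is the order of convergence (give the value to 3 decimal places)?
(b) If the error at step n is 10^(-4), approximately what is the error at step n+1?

(a) Secant method has superlinear convergence with order φ = (1+√5)/2 ≈ 1.618.
    This means |e_{n+1}| ≈ C|e_n|^1.618.

(b) With |e_n| = 10^(-4) and C = 2.8:
    |e_{n+1}| ≈ 2.8 × (10^(-4))^1.618 = 2.8 × 10^(-6.47)

(a) ≈ 1.618 (golden ratio); (b) |e_{n+1}| ≈ 9.441e-07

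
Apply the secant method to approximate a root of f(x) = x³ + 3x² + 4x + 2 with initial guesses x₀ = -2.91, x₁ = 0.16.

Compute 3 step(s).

f(x) = x³ + 3x² + 4x + 2
x₀ = -2.91, x₁ = 0.16

Secant formula: x_{n+1} = x_n - f(x_n)(x_n - x_{n-1})/(f(x_n) - f(x_{n-1}))

Iteration 1:
  f(-2.910000) = -8.877871
  f(0.160000) = 2.720896
  x_2 = 0.160000 - 2.720896×(0.160000 - (-2.910000))/(2.720896 - (-8.877871))
       = -0.560176
Iteration 2:
  f(0.160000) = 2.720896
  f(-0.560176) = 0.524906
  x_3 = -0.560176 - 0.524906×(-0.560176 - 0.160000)/(0.524906 - 2.720896)
       = -0.732319
Iteration 3:
  f(-0.560176) = 0.524906
  f(-0.732319) = 0.286861
  x_4 = -0.732319 - 0.286861×(-0.732319 - (-0.560176))/(0.286861 - 0.524906)
       = -0.939764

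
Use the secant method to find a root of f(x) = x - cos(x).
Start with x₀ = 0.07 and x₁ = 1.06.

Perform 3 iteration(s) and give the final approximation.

f(x) = x - cos(x)
x₀ = 0.07, x₁ = 1.06

Secant formula: x_{n+1} = x_n - f(x_n)(x_n - x_{n-1})/(f(x_n) - f(x_{n-1}))

Iteration 1:
  f(0.070000) = -0.927551
  f(1.060000) = 0.571128
  x_2 = 1.060000 - 0.571128×(1.060000 - 0.070000)/(0.571128 - (-0.927551))
       = 0.682723
Iteration 2:
  f(1.060000) = 0.571128
  f(0.682723) = -0.093134
  x_3 = 0.682723 - (-0.093134)×(0.682723 - 1.060000)/(-0.093134 - 0.571128)
       = 0.735620
Iteration 3:
  f(0.682723) = -0.093134
  f(0.735620) = -0.005795
  x_4 = 0.735620 - (-0.005795)×(0.735620 - 0.682723)/(-0.005795 - (-0.093134))
       = 0.739130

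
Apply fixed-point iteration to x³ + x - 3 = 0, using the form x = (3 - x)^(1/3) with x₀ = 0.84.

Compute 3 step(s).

Equation: x³ + x - 3 = 0
Fixed-point form: x = (3 - x)^(1/3)
x₀ = 0.84

x_1 = g(0.840000) = 1.292661
x_2 = g(1.292661) = 1.195198
x_3 = g(1.195198) = 1.217521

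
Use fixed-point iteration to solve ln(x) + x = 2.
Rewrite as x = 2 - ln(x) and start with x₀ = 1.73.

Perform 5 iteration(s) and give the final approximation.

Equation: ln(x) + x = 2
Fixed-point form: x = 2 - ln(x)
x₀ = 1.73

x_1 = g(1.730000) = 1.451879
x_2 = g(1.451879) = 1.627142
x_3 = g(1.627142) = 1.513175
x_4 = g(1.513175) = 1.585790
x_5 = g(1.585790) = 1.538917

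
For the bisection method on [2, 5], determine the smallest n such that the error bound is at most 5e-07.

We need (b-a)/2^n ≤ 5e-07
(5 - 2)/2^n ≤ 5e-07
3/2^n ≤ 5e-07
2^n ≥ 6000000
n ≥ log₂(6000000) = 22.52
n ≥ 23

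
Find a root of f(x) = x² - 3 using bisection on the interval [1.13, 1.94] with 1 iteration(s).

f(x) = x² - 3
Initial interval: [1.13, 1.94]

Iteration 1:
  c_1 = (1.130000 + 1.940000)/2 = 1.535000
  f(c_1) = f(1.535000) = -0.643775
  f(a) × f(c) ≥ 0, new interval: [1.535000, 1.940000]

After 1 iteration(s), the approximation is c_1 = 1.535000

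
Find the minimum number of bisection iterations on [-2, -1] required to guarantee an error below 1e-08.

We need (b-a)/2^n ≤ 1e-08
(-1 - (-2))/2^n ≤ 1e-08
1/2^n ≤ 1e-08
2^n ≥ 100000000
n ≥ log₂(100000000) = 26.58
n ≥ 27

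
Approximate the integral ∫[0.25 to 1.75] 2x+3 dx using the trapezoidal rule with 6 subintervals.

f(x) = 2x+3
a = 0.25, b = 1.75, n = 6
h = (b - a)/n = 0.250000

Trapezoidal rule: (h/2)[f(x₀) + 2f(x₁) + 2f(x₂) + ... + f(xₙ)]

x_0 = 0.2500, f(x_0) = 3.500000, coefficient = 1
x_1 = 0.5000, f(x_1) = 4.000000, coefficient = 2
x_2 = 0.7500, f(x_2) = 4.500000, coefficient = 2
x_3 = 1.0000, f(x_3) = 5.000000, coefficient = 2
x_4 = 1.2500, f(x_4) = 5.500000, coefficient = 2
x_5 = 1.5000, f(x_5) = 6.000000, coefficient = 2
x_6 = 1.7500, f(x_6) = 6.500000, coefficient = 1

I ≈ (0.250000/2) × 60.000000 = 7.500000
Exact value: 7.500000
Error: 0.000000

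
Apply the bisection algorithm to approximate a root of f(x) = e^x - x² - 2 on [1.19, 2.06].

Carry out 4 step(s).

f(x) = e^x - x² - 2
Initial interval: [1.19, 2.06]

Iteration 1:
  c_1 = (1.190000 + 2.060000)/2 = 1.625000
  f(c_1) = f(1.625000) = 0.437794
  f(a) × f(c) < 0, new interval: [1.190000, 1.625000]
Iteration 2:
  c_2 = (1.190000 + 1.625000)/2 = 1.407500
  f(c_2) = f(1.407500) = 0.104672
  f(a) × f(c) < 0, new interval: [1.190000, 1.407500]
Iteration 3:
  c_3 = (1.190000 + 1.407500)/2 = 1.298750
  f(c_3) = f(1.298750) = -0.022039
  f(a) × f(c) ≥ 0, new interval: [1.298750, 1.407500]
Iteration 4:
  c_4 = (1.298750 + 1.407500)/2 = 1.353125
  f(c_4) = f(1.353125) = 0.038552
  f(a) × f(c) < 0, new interval: [1.298750, 1.353125]

After 4 iteration(s), the approximation is c_4 = 1.353125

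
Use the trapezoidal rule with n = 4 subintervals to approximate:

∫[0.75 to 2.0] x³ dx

f(x) = x³
a = 0.75, b = 2.0, n = 4
h = (b - a)/n = 0.312500

Trapezoidal rule: (h/2)[f(x₀) + 2f(x₁) + 2f(x₂) + ... + f(xₙ)]

x_0 = 0.7500, f(x_0) = 0.421875, coefficient = 1
x_1 = 1.0625, f(x_1) = 1.199463, coefficient = 2
x_2 = 1.3750, f(x_2) = 2.599609, coefficient = 2
x_3 = 1.6875, f(x_3) = 4.805420, coefficient = 2
x_4 = 2.0000, f(x_4) = 8.000000, coefficient = 1

I ≈ (0.312500/2) × 25.630859 = 4.004822
Exact value: 3.920898
Error: 0.083923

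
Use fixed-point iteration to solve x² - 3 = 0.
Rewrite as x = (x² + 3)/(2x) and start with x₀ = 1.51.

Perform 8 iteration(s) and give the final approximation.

Equation: x² - 3 = 0
Fixed-point form: x = (x² + 3)/(2x)
x₀ = 1.51

x_1 = g(1.510000) = 1.748377
x_2 = g(1.748377) = 1.732127
x_3 = g(1.732127) = 1.732051
x_4 = g(1.732051) = 1.732051
x_5 = g(1.732051) = 1.732051
x_6 = g(1.732051) = 1.732051
x_7 = g(1.732051) = 1.732051
x_8 = g(1.732051) = 1.732051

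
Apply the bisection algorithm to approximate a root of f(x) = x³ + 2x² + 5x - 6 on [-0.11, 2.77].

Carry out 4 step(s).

f(x) = x³ + 2x² + 5x - 6
Initial interval: [-0.11, 2.77]

Iteration 1:
  c_1 = (-0.110000 + 2.770000)/2 = 1.330000
  f(c_1) = f(1.330000) = 6.540437
  f(a) × f(c) < 0, new interval: [-0.110000, 1.330000]
Iteration 2:
  c_2 = (-0.110000 + 1.330000)/2 = 0.610000
  f(c_2) = f(0.610000) = -1.978819
  f(a) × f(c) ≥ 0, new interval: [0.610000, 1.330000]
Iteration 3:
  c_3 = (0.610000 + 1.330000)/2 = 0.970000
  f(c_3) = f(0.970000) = 1.644473
  f(a) × f(c) < 0, new interval: [0.610000, 0.970000]
Iteration 4:
  c_4 = (0.610000 + 0.970000)/2 = 0.790000
  f(c_4) = f(0.790000) = -0.308761
  f(a) × f(c) ≥ 0, new interval: [0.790000, 0.970000]

After 4 iteration(s), the approximation is c_4 = 0.790000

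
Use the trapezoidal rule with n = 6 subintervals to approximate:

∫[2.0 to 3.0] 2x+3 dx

f(x) = 2x+3
a = 2.0, b = 3.0, n = 6
h = (b - a)/n = 0.166667

Trapezoidal rule: (h/2)[f(x₀) + 2f(x₁) + 2f(x₂) + ... + f(xₙ)]

x_0 = 2.0000, f(x_0) = 7.000000, coefficient = 1
x_1 = 2.1667, f(x_1) = 7.333333, coefficient = 2
x_2 = 2.3333, f(x_2) = 7.666667, coefficient = 2
x_3 = 2.5000, f(x_3) = 8.000000, coefficient = 2
x_4 = 2.6667, f(x_4) = 8.333333, coefficient = 2
x_5 = 2.8333, f(x_5) = 8.666667, coefficient = 2
x_6 = 3.0000, f(x_6) = 9.000000, coefficient = 1

I ≈ (0.166667/2) × 96.000000 = 8.000000
Exact value: 8.000000
Error: 0.000000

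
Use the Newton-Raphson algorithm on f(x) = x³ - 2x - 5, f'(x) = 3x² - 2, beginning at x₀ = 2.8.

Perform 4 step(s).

f(x) = x³ - 2x - 5
f'(x) = 3x² - 2
x₀ = 2.8

Newton-Raphson formula: x_{n+1} = x_n - f(x_n)/f'(x_n)

Iteration 1:
  f(2.800000) = 11.352000
  f'(2.800000) = 21.520000
  x_1 = 2.800000 - 11.352000/21.520000 = 2.272491
Iteration 2:
  f(2.272491) = 2.190647
  f'(2.272491) = 13.492642
  x_2 = 2.272491 - 2.190647/13.492642 = 2.110132
Iteration 3:
  f(2.110132) = 0.175431
  f'(2.110132) = 11.357972
  x_3 = 2.110132 - 0.175431/11.357972 = 2.094686
Iteration 4:
  f(2.094686) = 0.001507
  f'(2.094686) = 11.163134
  x_4 = 2.094686 - 0.001507/11.163134 = 2.094551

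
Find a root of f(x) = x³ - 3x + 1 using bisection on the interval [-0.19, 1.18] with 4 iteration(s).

f(x) = x³ - 3x + 1
Initial interval: [-0.19, 1.18]

Iteration 1:
  c_1 = (-0.190000 + 1.180000)/2 = 0.495000
  f(c_1) = f(0.495000) = -0.363713
  f(a) × f(c) < 0, new interval: [-0.190000, 0.495000]
Iteration 2:
  c_2 = (-0.190000 + 0.495000)/2 = 0.152500
  f(c_2) = f(0.152500) = 0.546047
  f(a) × f(c) ≥ 0, new interval: [0.152500, 0.495000]
Iteration 3:
  c_3 = (0.152500 + 0.495000)/2 = 0.323750
  f(c_3) = f(0.323750) = 0.062684
  f(a) × f(c) ≥ 0, new interval: [0.323750, 0.495000]
Iteration 4:
  c_4 = (0.323750 + 0.495000)/2 = 0.409375
  f(c_4) = f(0.409375) = -0.159519
  f(a) × f(c) < 0, new interval: [0.323750, 0.409375]

After 4 iteration(s), the approximation is c_4 = 0.409375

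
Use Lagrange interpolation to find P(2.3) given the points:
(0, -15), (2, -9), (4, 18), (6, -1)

Lagrange interpolation formula:
P(x) = Σ yᵢ × Lᵢ(x)
where Lᵢ(x) = Π_{j≠i} (x - xⱼ)/(xᵢ - xⱼ)

L_0(2.3) = (2.3 - 2)/(0 - 2) × (2.3 - 4)/(0 - 4) × (2.3 - 6)/(0 - 6) = -0.039312
L_1(2.3) = (2.3 - 0)/(2 - 0) × (2.3 - 4)/(2 - 4) × (2.3 - 6)/(2 - 6) = 0.904188
L_2(2.3) = (2.3 - 0)/(4 - 0) × (2.3 - 2)/(4 - 2) × (2.3 - 6)/(4 - 6) = 0.159562
L_3(2.3) = (2.3 - 0)/(6 - 0) × (2.3 - 2)/(6 - 2) × (2.3 - 4)/(6 - 4) = -0.024437

P(2.3) = (-15)×L_0(2.3) + (-9)×L_1(2.3) + 18×L_2(2.3) + (-1)×L_3(2.3)
P(2.3) = -4.651438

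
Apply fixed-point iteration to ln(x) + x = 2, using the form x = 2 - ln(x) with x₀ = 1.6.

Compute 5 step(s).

Equation: ln(x) + x = 2
Fixed-point form: x = 2 - ln(x)
x₀ = 1.6

x_1 = g(1.600000) = 1.529996
x_2 = g(1.529996) = 1.574735
x_3 = g(1.574735) = 1.545913
x_4 = g(1.545913) = 1.564385
x_5 = g(1.564385) = 1.552507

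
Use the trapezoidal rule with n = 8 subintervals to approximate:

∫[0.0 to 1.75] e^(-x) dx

f(x) = e^(-x)
a = 0.0, b = 1.75, n = 8
h = (b - a)/n = 0.218750

Trapezoidal rule: (h/2)[f(x₀) + 2f(x₁) + 2f(x₂) + ... + f(xₙ)]

x_0 = 0.0000, f(x_0) = 1.000000, coefficient = 1
x_1 = 0.2188, f(x_1) = 0.803523, coefficient = 2
x_2 = 0.4375, f(x_2) = 0.645649, coefficient = 2
x_3 = 0.6562, f(x_3) = 0.518793, coefficient = 2
x_4 = 0.8750, f(x_4) = 0.416862, coefficient = 2
x_5 = 1.0938, f(x_5) = 0.334958, coefficient = 2
x_6 = 1.3125, f(x_6) = 0.269146, coefficient = 2
x_7 = 1.5312, f(x_7) = 0.216265, coefficient = 2
x_8 = 1.7500, f(x_8) = 0.173774, coefficient = 1

I ≈ (0.218750/2) × 7.584166 = 0.829518
Exact value: 0.826226
Error: 0.003292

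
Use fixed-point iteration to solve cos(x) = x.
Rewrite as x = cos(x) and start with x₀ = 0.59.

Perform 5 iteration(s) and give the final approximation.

Equation: cos(x) = x
Fixed-point form: x = cos(x)
x₀ = 0.59

x_1 = g(0.590000) = 0.830941
x_2 = g(0.830941) = 0.674181
x_3 = g(0.674181) = 0.781218
x_4 = g(0.781218) = 0.710056
x_5 = g(0.710056) = 0.758325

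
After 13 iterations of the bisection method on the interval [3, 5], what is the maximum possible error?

Bisection error bound: |error| ≤ (b-a)/2^n
|error| ≤ (5 - 3)/2^13 = 2/2^13
|error| ≤ 0.0002441406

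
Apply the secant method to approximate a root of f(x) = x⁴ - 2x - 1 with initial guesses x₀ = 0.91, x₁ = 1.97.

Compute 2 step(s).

f(x) = x⁴ - 2x - 1
x₀ = 0.91, x₁ = 1.97

Secant formula: x_{n+1} = x_n - f(x_n)(x_n - x_{n-1})/(f(x_n) - f(x_{n-1}))

Iteration 1:
  f(0.910000) = -2.134250
  f(1.970000) = 10.121385
  x_2 = 1.970000 - 10.121385×(1.970000 - 0.910000)/(10.121385 - (-2.134250))
       = 1.094593
Iteration 2:
  f(1.970000) = 10.121385
  f(1.094593) = -1.753661
  x_3 = 1.094593 - (-1.753661)×(1.094593 - 1.970000)/(-1.753661 - 10.121385)
       = 1.223870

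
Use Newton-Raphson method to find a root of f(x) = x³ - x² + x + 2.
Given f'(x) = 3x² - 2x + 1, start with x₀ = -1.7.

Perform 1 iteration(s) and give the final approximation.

f(x) = x³ - x² + x + 2
f'(x) = 3x² - 2x + 1
x₀ = -1.7

Newton-Raphson formula: x_{n+1} = x_n - f(x_n)/f'(x_n)

Iteration 1:
  f(-1.700000) = -7.503000
  f'(-1.700000) = 13.070000
  x_1 = -1.700000 - (-7.503000)/13.070000 = -1.125937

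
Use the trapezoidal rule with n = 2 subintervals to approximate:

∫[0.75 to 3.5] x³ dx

f(x) = x³
a = 0.75, b = 3.5, n = 2
h = (b - a)/n = 1.375000

Trapezoidal rule: (h/2)[f(x₀) + 2f(x₁) + 2f(x₂) + ... + f(xₙ)]

x_0 = 0.7500, f(x_0) = 0.421875, coefficient = 1
x_1 = 2.1250, f(x_1) = 9.595703, coefficient = 2
x_2 = 3.5000, f(x_2) = 42.875000, coefficient = 1

I ≈ (1.375000/2) × 62.488281 = 42.960693
Exact value: 37.436523
Error: 5.524170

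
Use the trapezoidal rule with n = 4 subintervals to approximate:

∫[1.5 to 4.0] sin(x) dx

f(x) = sin(x)
a = 1.5, b = 4.0, n = 4
h = (b - a)/n = 0.625000

Trapezoidal rule: (h/2)[f(x₀) + 2f(x₁) + 2f(x₂) + ... + f(xₙ)]

x_0 = 1.5000, f(x_0) = 0.997495, coefficient = 1
x_1 = 2.1250, f(x_1) = 0.850320, coefficient = 2
x_2 = 2.7500, f(x_2) = 0.381661, coefficient = 2
x_3 = 3.3750, f(x_3) = -0.231294, coefficient = 2
x_4 = 4.0000, f(x_4) = -0.756802, coefficient = 1

I ≈ (0.625000/2) × 2.242066 = 0.700646
Exact value: 0.724381
Error: 0.023735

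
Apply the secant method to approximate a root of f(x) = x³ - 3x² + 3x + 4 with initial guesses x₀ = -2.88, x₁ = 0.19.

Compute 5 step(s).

f(x) = x³ - 3x² + 3x + 4
x₀ = -2.88, x₁ = 0.19

Secant formula: x_{n+1} = x_n - f(x_n)(x_n - x_{n-1})/(f(x_n) - f(x_{n-1}))

Iteration 1:
  f(-2.880000) = -53.411072
  f(0.190000) = 4.468559
  x_2 = 0.190000 - 4.468559×(0.190000 - (-2.880000))/(4.468559 - (-53.411072))
       = -0.047017
Iteration 2:
  f(0.190000) = 4.468559
  f(-0.047017) = 3.852212
  x_3 = -0.047017 - 3.852212×(-0.047017 - 0.190000)/(3.852212 - 4.468559)
       = -1.528393
Iteration 3:
  f(-0.047017) = 3.852212
  f(-1.528393) = -11.163433
  x_4 = -1.528393 - (-11.163433)×(-1.528393 - (-0.047017))/(-11.163433 - 3.852212)
       = -0.427059
Iteration 4:
  f(-1.528393) = -11.163433
  f(-0.427059) = 2.093797
  x_5 = -0.427059 - 2.093797×(-0.427059 - (-1.528393))/(2.093797 - (-11.163433))
       = -0.601000
Iteration 5:
  f(-0.427059) = 2.093797
  f(-0.601000) = 0.896318
  x_6 = -0.601000 - 0.896318×(-0.601000 - (-0.427059))/(0.896318 - 2.093797)
       = -0.731195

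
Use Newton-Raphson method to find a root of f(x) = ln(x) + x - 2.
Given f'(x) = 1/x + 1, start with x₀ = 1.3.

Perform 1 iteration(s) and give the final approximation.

f(x) = ln(x) + x - 2
f'(x) = 1/x + 1
x₀ = 1.3

Newton-Raphson formula: x_{n+1} = x_n - f(x_n)/f'(x_n)

Iteration 1:
  f(1.300000) = -0.437636
  f'(1.300000) = 1.769231
  x_1 = 1.300000 - (-0.437636)/1.769231 = 1.547359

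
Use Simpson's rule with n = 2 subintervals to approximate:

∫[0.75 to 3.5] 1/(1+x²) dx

f(x) = 1/(1+x²)
a = 0.75, b = 3.5, n = 2
h = (b - a)/n = 1.375000

Simpson's rule: (h/3)[f(x₀) + 4f(x₁) + 2f(x₂) + ... + f(xₙ)]

x_0 = 0.7500, f(x_0) = 0.640000, coefficient = 1
x_1 = 2.1250, f(x_1) = 0.181303, coefficient = 4
x_2 = 3.5000, f(x_2) = 0.075472, coefficient = 1

I ≈ (1.375000/3) × 1.440684 = 0.660314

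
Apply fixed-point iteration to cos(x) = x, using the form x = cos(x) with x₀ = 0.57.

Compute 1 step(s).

Equation: cos(x) = x
Fixed-point form: x = cos(x)
x₀ = 0.57

x_1 = g(0.570000) = 0.841901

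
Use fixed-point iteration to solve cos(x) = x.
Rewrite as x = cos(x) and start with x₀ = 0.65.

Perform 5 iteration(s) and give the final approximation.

Equation: cos(x) = x
Fixed-point form: x = cos(x)
x₀ = 0.65

x_1 = g(0.650000) = 0.796084
x_2 = g(0.796084) = 0.699511
x_3 = g(0.699511) = 0.765157
x_4 = g(0.765157) = 0.721273
x_5 = g(0.721273) = 0.750965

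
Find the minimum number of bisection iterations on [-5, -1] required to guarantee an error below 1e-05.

We need (b-a)/2^n ≤ 1e-05
(-1 - (-5))/2^n ≤ 1e-05
4/2^n ≤ 1e-05
2^n ≥ 400000
n ≥ log₂(400000) = 18.61
n ≥ 19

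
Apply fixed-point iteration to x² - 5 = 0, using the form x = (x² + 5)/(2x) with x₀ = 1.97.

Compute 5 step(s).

Equation: x² - 5 = 0
Fixed-point form: x = (x² + 5)/(2x)
x₀ = 1.97

x_1 = g(1.970000) = 2.254036
x_2 = g(2.254036) = 2.236140
x_3 = g(2.236140) = 2.236068
x_4 = g(2.236068) = 2.236068
x_5 = g(2.236068) = 2.236068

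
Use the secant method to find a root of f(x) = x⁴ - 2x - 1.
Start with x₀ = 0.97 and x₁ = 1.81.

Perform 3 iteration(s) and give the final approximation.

f(x) = x⁴ - 2x - 1
x₀ = 0.97, x₁ = 1.81

Secant formula: x_{n+1} = x_n - f(x_n)(x_n - x_{n-1})/(f(x_n) - f(x_{n-1}))

Iteration 1:
  f(0.970000) = -2.054707
  f(1.810000) = 6.112831
  x_2 = 1.810000 - 6.112831×(1.810000 - 0.970000)/(6.112831 - (-2.054707))
       = 1.181319
Iteration 2:
  f(1.810000) = 6.112831
  f(1.181319) = -1.415178
  x_3 = 1.181319 - (-1.415178)×(1.181319 - 1.810000)/(-1.415178 - 6.112831)
       = 1.299504
Iteration 3:
  f(1.181319) = -1.415178
  f(1.299504) = -0.747268
  x_4 = 1.299504 - (-0.747268)×(1.299504 - 1.181319)/(-0.747268 - (-1.415178))
       = 1.431730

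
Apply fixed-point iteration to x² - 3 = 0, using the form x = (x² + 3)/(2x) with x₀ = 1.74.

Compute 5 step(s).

Equation: x² - 3 = 0
Fixed-point form: x = (x² + 3)/(2x)
x₀ = 1.74

x_1 = g(1.740000) = 1.732069
x_2 = g(1.732069) = 1.732051
x_3 = g(1.732051) = 1.732051
x_4 = g(1.732051) = 1.732051
x_5 = g(1.732051) = 1.732051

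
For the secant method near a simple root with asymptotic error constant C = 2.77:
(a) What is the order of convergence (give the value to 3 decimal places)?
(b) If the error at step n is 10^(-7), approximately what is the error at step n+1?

(a) Secant method has superlinear convergence with order φ = (1+√5)/2 ≈ 1.618.
    This means |e_{n+1}| ≈ C|e_n|^1.618.

(b) With |e_n| = 10^(-7) and C = 2.77:
    |e_{n+1}| ≈ 2.77 × (10^(-7))^1.618 = 2.77 × 10^(-11.33)

(a) ≈ 1.618 (golden ratio); (b) |e_{n+1}| ≈ 1.307e-11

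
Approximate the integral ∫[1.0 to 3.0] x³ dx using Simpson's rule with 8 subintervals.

f(x) = x³
a = 1.0, b = 3.0, n = 8
h = (b - a)/n = 0.250000

Simpson's rule: (h/3)[f(x₀) + 4f(x₁) + 2f(x₂) + ... + f(xₙ)]

x_0 = 1.0000, f(x_0) = 1.000000, coefficient = 1
x_1 = 1.2500, f(x_1) = 1.953125, coefficient = 4
x_2 = 1.5000, f(x_2) = 3.375000, coefficient = 2
x_3 = 1.7500, f(x_3) = 5.359375, coefficient = 4
x_4 = 2.0000, f(x_4) = 8.000000, coefficient = 2
x_5 = 2.2500, f(x_5) = 11.390625, coefficient = 4
x_6 = 2.5000, f(x_6) = 15.625000, coefficient = 2
x_7 = 2.7500, f(x_7) = 20.796875, coefficient = 4
x_8 = 3.0000, f(x_8) = 27.000000, coefficient = 1

I ≈ (0.250000/3) × 240.000000 = 20.000000
Exact value: 20.000000
Error: 0.000000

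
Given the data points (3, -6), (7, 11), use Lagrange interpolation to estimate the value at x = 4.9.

Lagrange interpolation formula:
P(x) = Σ yᵢ × Lᵢ(x)
where Lᵢ(x) = Π_{j≠i} (x - xⱼ)/(xᵢ - xⱼ)

L_0(4.9) = (4.9 - 7)/(3 - 7) = 0.525000
L_1(4.9) = (4.9 - 3)/(7 - 3) = 0.475000

P(4.9) = (-6)×L_0(4.9) + 11×L_1(4.9)
P(4.9) = 2.075000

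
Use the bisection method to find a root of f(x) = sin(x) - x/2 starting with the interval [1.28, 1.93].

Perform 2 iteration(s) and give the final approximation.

f(x) = sin(x) - x/2
Initial interval: [1.28, 1.93]

Iteration 1:
  c_1 = (1.280000 + 1.930000)/2 = 1.605000
  f(c_1) = f(1.605000) = 0.196915
  f(a) × f(c) ≥ 0, new interval: [1.605000, 1.930000]
Iteration 2:
  c_2 = (1.605000 + 1.930000)/2 = 1.767500
  f(c_2) = f(1.767500) = 0.096966
  f(a) × f(c) ≥ 0, new interval: [1.767500, 1.930000]

After 2 iteration(s), the approximation is c_2 = 1.767500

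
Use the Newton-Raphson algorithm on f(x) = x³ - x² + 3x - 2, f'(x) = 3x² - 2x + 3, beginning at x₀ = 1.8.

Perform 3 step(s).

f(x) = x³ - x² + 3x - 2
f'(x) = 3x² - 2x + 3
x₀ = 1.8

Newton-Raphson formula: x_{n+1} = x_n - f(x_n)/f'(x_n)

Iteration 1:
  f(1.800000) = 5.992000
  f'(1.800000) = 9.120000
  x_1 = 1.800000 - 5.992000/9.120000 = 1.142982
Iteration 2:
  f(1.142982) = 1.615741
  f'(1.142982) = 4.633262
  x_2 = 1.142982 - 1.615741/4.633262 = 0.794256
Iteration 3:
  f(0.794256) = 0.252976
  f'(0.794256) = 3.304016
  x_3 = 0.794256 - 0.252976/3.304016 = 0.717690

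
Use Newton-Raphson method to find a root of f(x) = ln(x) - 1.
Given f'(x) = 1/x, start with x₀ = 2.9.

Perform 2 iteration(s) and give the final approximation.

f(x) = ln(x) - 1
f'(x) = 1/x
x₀ = 2.9

Newton-Raphson formula: x_{n+1} = x_n - f(x_n)/f'(x_n)

Iteration 1:
  f(2.900000) = 0.064711
  f'(2.900000) = 0.344828
  x_1 = 2.900000 - 0.064711/0.344828 = 2.712339
Iteration 2:
  f(2.712339) = -0.002189
  f'(2.712339) = 0.368685
  x_2 = 2.712339 - (-0.002189)/0.368685 = 2.718275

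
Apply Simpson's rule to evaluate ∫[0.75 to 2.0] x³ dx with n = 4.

f(x) = x³
a = 0.75, b = 2.0, n = 4
h = (b - a)/n = 0.312500

Simpson's rule: (h/3)[f(x₀) + 4f(x₁) + 2f(x₂) + ... + f(xₙ)]

x_0 = 0.7500, f(x_0) = 0.421875, coefficient = 1
x_1 = 1.0625, f(x_1) = 1.199463, coefficient = 4
x_2 = 1.3750, f(x_2) = 2.599609, coefficient = 2
x_3 = 1.6875, f(x_3) = 4.805420, coefficient = 4
x_4 = 2.0000, f(x_4) = 8.000000, coefficient = 1

I ≈ (0.312500/3) × 37.640625 = 3.920898
Exact value: 3.920898
Error: 0.000000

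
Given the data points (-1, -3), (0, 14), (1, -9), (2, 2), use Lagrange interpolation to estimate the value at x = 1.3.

Lagrange interpolation formula:
P(x) = Σ yᵢ × Lᵢ(x)
where Lᵢ(x) = Π_{j≠i} (x - xⱼ)/(xᵢ - xⱼ)

L_0(1.3) = (1.3 - 0)/(-1 - 0) × (1.3 - 1)/(-1 - 1) × (1.3 - 2)/(-1 - 2) = 0.045500
L_1(1.3) = (1.3 - (-1))/(0 - (-1)) × (1.3 - 1)/(0 - 1) × (1.3 - 2)/(0 - 2) = -0.241500
L_2(1.3) = (1.3 - (-1))/(1 - (-1)) × (1.3 - 0)/(1 - 0) × (1.3 - 2)/(1 - 2) = 1.046500
L_3(1.3) = (1.3 - (-1))/(2 - (-1)) × (1.3 - 0)/(2 - 0) × (1.3 - 1)/(2 - 1) = 0.149500

P(1.3) = (-3)×L_0(1.3) + 14×L_1(1.3) + (-9)×L_2(1.3) + 2×L_3(1.3)
P(1.3) = -12.637000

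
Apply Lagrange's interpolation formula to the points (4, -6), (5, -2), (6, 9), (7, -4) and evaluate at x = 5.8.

Lagrange interpolation formula:
P(x) = Σ yᵢ × Lᵢ(x)
where Lᵢ(x) = Π_{j≠i} (x - xⱼ)/(xᵢ - xⱼ)

L_0(5.8) = (5.8 - 5)/(4 - 5) × (5.8 - 6)/(4 - 6) × (5.8 - 7)/(4 - 7) = -0.032000
L_1(5.8) = (5.8 - 4)/(5 - 4) × (5.8 - 6)/(5 - 6) × (5.8 - 7)/(5 - 7) = 0.216000
L_2(5.8) = (5.8 - 4)/(6 - 4) × (5.8 - 5)/(6 - 5) × (5.8 - 7)/(6 - 7) = 0.864000
L_3(5.8) = (5.8 - 4)/(7 - 4) × (5.8 - 5)/(7 - 5) × (5.8 - 6)/(7 - 6) = -0.048000

P(5.8) = (-6)×L_0(5.8) + (-2)×L_1(5.8) + 9×L_2(5.8) + (-4)×L_3(5.8)
P(5.8) = 7.728000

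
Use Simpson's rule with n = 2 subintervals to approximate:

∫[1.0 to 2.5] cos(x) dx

f(x) = cos(x)
a = 1.0, b = 2.5, n = 2
h = (b - a)/n = 0.750000

Simpson's rule: (h/3)[f(x₀) + 4f(x₁) + 2f(x₂) + ... + f(xₙ)]

x_0 = 1.0000, f(x_0) = 0.540302, coefficient = 1
x_1 = 1.7500, f(x_1) = -0.178246, coefficient = 4
x_2 = 2.5000, f(x_2) = -0.801144, coefficient = 1

I ≈ (0.750000/3) × -0.973826 = -0.243456
Exact value: -0.242999
Error: 0.000458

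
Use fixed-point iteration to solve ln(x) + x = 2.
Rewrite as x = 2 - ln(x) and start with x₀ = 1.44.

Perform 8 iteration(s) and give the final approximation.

Equation: ln(x) + x = 2
Fixed-point form: x = 2 - ln(x)
x₀ = 1.44

x_1 = g(1.440000) = 1.635357
x_2 = g(1.635357) = 1.508139
x_3 = g(1.508139) = 1.589124
x_4 = g(1.589124) = 1.536817
x_5 = g(1.536817) = 1.570286
x_6 = g(1.570286) = 1.548742
x_7 = g(1.548742) = 1.562557
x_8 = g(1.562557) = 1.553676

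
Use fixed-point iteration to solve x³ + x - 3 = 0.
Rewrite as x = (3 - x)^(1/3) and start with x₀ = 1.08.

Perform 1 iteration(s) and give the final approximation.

Equation: x³ + x - 3 = 0
Fixed-point form: x = (3 - x)^(1/3)
x₀ = 1.08

x_1 = g(1.080000) = 1.242893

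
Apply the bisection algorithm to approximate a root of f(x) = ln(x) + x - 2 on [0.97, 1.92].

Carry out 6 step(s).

f(x) = ln(x) + x - 2
Initial interval: [0.97, 1.92]

Iteration 1:
  c_1 = (0.970000 + 1.920000)/2 = 1.445000
  f(c_1) = f(1.445000) = -0.186891
  f(a) × f(c) ≥ 0, new interval: [1.445000, 1.920000]
Iteration 2:
  c_2 = (1.445000 + 1.920000)/2 = 1.682500
  f(c_2) = f(1.682500) = 0.202781
  f(a) × f(c) < 0, new interval: [1.445000, 1.682500]
Iteration 3:
  c_3 = (1.445000 + 1.682500)/2 = 1.563750
  f(c_3) = f(1.563750) = 0.010837
  f(a) × f(c) < 0, new interval: [1.445000, 1.563750]
Iteration 4:
  c_4 = (1.445000 + 1.563750)/2 = 1.504375
  f(c_4) = f(1.504375) = -0.087247
  f(a) × f(c) ≥ 0, new interval: [1.504375, 1.563750]
Iteration 5:
  c_5 = (1.504375 + 1.563750)/2 = 1.534062
  f(c_5) = f(1.534062) = -0.038018
  f(a) × f(c) ≥ 0, new interval: [1.534062, 1.563750]
Iteration 6:
  c_6 = (1.534062 + 1.563750)/2 = 1.548906
  f(c_6) = f(1.548906) = -0.013545
  f(a) × f(c) ≥ 0, new interval: [1.548906, 1.563750]

After 6 iteration(s), the approximation is c_6 = 1.548906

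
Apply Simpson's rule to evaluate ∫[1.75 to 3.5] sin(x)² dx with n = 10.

f(x) = sin(x)²
a = 1.75, b = 3.5, n = 10
h = (b - a)/n = 0.175000

Simpson's rule: (h/3)[f(x₀) + 4f(x₁) + 2f(x₂) + ... + f(xₙ)]

x_0 = 1.7500, f(x_0) = 0.968228, coefficient = 1
x_1 = 1.9250, f(x_1) = 0.879700, coefficient = 4
x_2 = 2.1000, f(x_2) = 0.745130, coefficient = 2
x_3 = 2.2750, f(x_3) = 0.580838, coefficient = 4
x_4 = 2.4500, f(x_4) = 0.406744, coefficient = 2
x_5 = 2.6250, f(x_5) = 0.243957, coefficient = 4
x_6 = 2.8000, f(x_6) = 0.112217, coefficient = 2
x_7 = 2.9750, f(x_7) = 0.027497, coefficient = 4
x_8 = 3.1500, f(x_8) = 0.000071, coefficient = 2
x_9 = 3.3250, f(x_9) = 0.033263, coefficient = 4
x_10 = 3.5000, f(x_10) = 0.123049, coefficient = 1

I ≈ (0.175000/3) × 10.680621 = 0.623036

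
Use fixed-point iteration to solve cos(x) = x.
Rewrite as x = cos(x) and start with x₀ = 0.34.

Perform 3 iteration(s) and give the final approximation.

Equation: cos(x) = x
Fixed-point form: x = cos(x)
x₀ = 0.34

x_1 = g(0.340000) = 0.942755
x_2 = g(0.942755) = 0.587561
x_3 = g(0.587561) = 0.832295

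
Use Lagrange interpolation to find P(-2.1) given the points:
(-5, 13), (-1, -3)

Lagrange interpolation formula:
P(x) = Σ yᵢ × Lᵢ(x)
where Lᵢ(x) = Π_{j≠i} (x - xⱼ)/(xᵢ - xⱼ)

L_0(-2.1) = (-2.1 - (-1))/(-5 - (-1)) = 0.275000
L_1(-2.1) = (-2.1 - (-5))/(-1 - (-5)) = 0.725000

P(-2.1) = 13×L_0(-2.1) + (-3)×L_1(-2.1)
P(-2.1) = 1.400000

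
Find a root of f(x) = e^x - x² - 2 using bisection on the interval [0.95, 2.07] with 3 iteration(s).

f(x) = e^x - x² - 2
Initial interval: [0.95, 2.07]

Iteration 1:
  c_1 = (0.950000 + 2.070000)/2 = 1.510000
  f(c_1) = f(1.510000) = 0.246631
  f(a) × f(c) < 0, new interval: [0.950000, 1.510000]
Iteration 2:
  c_2 = (0.950000 + 1.510000)/2 = 1.230000
  f(c_2) = f(1.230000) = -0.091670
  f(a) × f(c) ≥ 0, new interval: [1.230000, 1.510000]
Iteration 3:
  c_3 = (1.230000 + 1.510000)/2 = 1.370000
  f(c_3) = f(1.370000) = 0.058451
  f(a) × f(c) < 0, new interval: [1.230000, 1.370000]

After 3 iteration(s), the approximation is c_3 = 1.370000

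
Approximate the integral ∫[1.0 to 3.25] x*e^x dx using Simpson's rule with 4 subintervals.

f(x) = x*e^x
a = 1.0, b = 3.25, n = 4
h = (b - a)/n = 0.562500

Simpson's rule: (h/3)[f(x₀) + 4f(x₁) + 2f(x₂) + ... + f(xₙ)]

x_0 = 1.0000, f(x_0) = 2.718282, coefficient = 1
x_1 = 1.5625, f(x_1) = 7.454271, coefficient = 4
x_2 = 2.1250, f(x_2) = 17.792407, coefficient = 2
x_3 = 2.6875, f(x_3) = 39.492524, coefficient = 4
x_4 = 3.2500, f(x_4) = 83.818605, coefficient = 1

I ≈ (0.562500/3) × 309.908880 = 58.107915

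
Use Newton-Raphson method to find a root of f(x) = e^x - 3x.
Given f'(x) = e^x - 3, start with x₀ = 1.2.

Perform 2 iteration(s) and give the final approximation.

f(x) = e^x - 3x
f'(x) = e^x - 3
x₀ = 1.2

Newton-Raphson formula: x_{n+1} = x_n - f(x_n)/f'(x_n)

Iteration 1:
  f(1.200000) = -0.279883
  f'(1.200000) = 0.320117
  x_1 = 1.200000 - (-0.279883)/0.320117 = 2.074315
Iteration 2:
  f(2.074315) = 1.736148
  f'(2.074315) = 4.959094
  x_2 = 2.074315 - 1.736148/4.959094 = 1.724221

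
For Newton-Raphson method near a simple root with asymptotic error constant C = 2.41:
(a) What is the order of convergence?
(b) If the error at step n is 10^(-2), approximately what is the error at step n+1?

(a) Newton-Raphson has quadratic (order 2) convergence near simple roots.
    This means |e_{n+1}| ≈ C|e_n|².

(b) With |e_n| = 10^(-2) and C = 2.41:
    |e_{n+1}| ≈ 2.41 × (10^(-2))² = 2.41 × 10^(-4)

(a) 2 (quadratic); (b) |e_{n+1}| ≈ 2.410e-04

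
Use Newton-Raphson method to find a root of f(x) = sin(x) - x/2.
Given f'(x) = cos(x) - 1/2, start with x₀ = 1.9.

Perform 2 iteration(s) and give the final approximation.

f(x) = sin(x) - x/2
f'(x) = cos(x) - 1/2
x₀ = 1.9

Newton-Raphson formula: x_{n+1} = x_n - f(x_n)/f'(x_n)

Iteration 1:
  f(1.900000) = -0.003700
  f'(1.900000) = -0.823290
  x_1 = 1.900000 - (-0.003700)/(-0.823290) = 1.895506
Iteration 2:
  f(1.895506) = -0.000010
  f'(1.895506) = -0.819034
  x_2 = 1.895506 - (-0.000010)/(-0.819034) = 1.895494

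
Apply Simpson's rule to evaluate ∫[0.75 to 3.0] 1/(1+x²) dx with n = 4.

f(x) = 1/(1+x²)
a = 0.75, b = 3.0, n = 4
h = (b - a)/n = 0.562500

Simpson's rule: (h/3)[f(x₀) + 4f(x₁) + 2f(x₂) + ... + f(xₙ)]

x_0 = 0.7500, f(x_0) = 0.640000, coefficient = 1
x_1 = 1.3125, f(x_1) = 0.367288, coefficient = 4
x_2 = 1.8750, f(x_2) = 0.221453, coefficient = 2
x_3 = 2.4375, f(x_3) = 0.144063, coefficient = 4
x_4 = 3.0000, f(x_4) = 0.100000, coefficient = 1

I ≈ (0.562500/3) × 3.228312 = 0.605309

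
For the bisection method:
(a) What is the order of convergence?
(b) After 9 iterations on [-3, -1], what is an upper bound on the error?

(a) Bisection has linear (order 1) convergence; the error is halved each step.

(b) Error bound = (b-a)/2^n = (-1 - (-3))/2^{9}
    = 2/2^{9}

(a) 1 (linear); (b) error ≤ 3.91e-03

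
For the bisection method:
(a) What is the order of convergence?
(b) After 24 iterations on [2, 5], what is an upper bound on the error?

(a) Bisection has linear (order 1) convergence; the error is halved each step.

(b) Error bound = (b-a)/2^n = (5 - 2)/2^{24}
    = 3/2^{24}

(a) 1 (linear); (b) error ≤ 1.79e-07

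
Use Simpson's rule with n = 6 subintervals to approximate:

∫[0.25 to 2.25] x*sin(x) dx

f(x) = x*sin(x)
a = 0.25, b = 2.25, n = 6
h = (b - a)/n = 0.333333

Simpson's rule: (h/3)[f(x₀) + 4f(x₁) + 2f(x₂) + ... + f(xₙ)]

x_0 = 0.2500, f(x_0) = 0.061851, coefficient = 1
x_1 = 0.5833, f(x_1) = 0.321305, coefficient = 4
x_2 = 0.9167, f(x_2) = 0.727446, coefficient = 2
x_3 = 1.2500, f(x_3) = 1.186231, coefficient = 4
x_4 = 1.5833, f(x_4) = 1.583209, coefficient = 2
x_5 = 1.9167, f(x_5) = 1.803163, coefficient = 4
x_6 = 2.2500, f(x_6) = 1.750665, coefficient = 1

I ≈ (0.333333/3) × 19.676623 = 2.186291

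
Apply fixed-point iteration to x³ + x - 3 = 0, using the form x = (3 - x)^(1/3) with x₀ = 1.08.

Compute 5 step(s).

Equation: x³ + x - 3 = 0
Fixed-point form: x = (3 - x)^(1/3)
x₀ = 1.08

x_1 = g(1.080000) = 1.242893
x_2 = g(1.242893) = 1.206700
x_3 = g(1.206700) = 1.214929
x_4 = g(1.214929) = 1.213068
x_5 = g(1.213068) = 1.213489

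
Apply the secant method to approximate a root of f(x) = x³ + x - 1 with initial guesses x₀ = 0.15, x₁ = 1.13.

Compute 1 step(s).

f(x) = x³ + x - 1
x₀ = 0.15, x₁ = 1.13

Secant formula: x_{n+1} = x_n - f(x_n)(x_n - x_{n-1})/(f(x_n) - f(x_{n-1}))

Iteration 1:
  f(0.150000) = -0.846625
  f(1.130000) = 1.572897
  x_2 = 1.130000 - 1.572897×(1.130000 - 0.150000)/(1.572897 - (-0.846625))
       = 0.492916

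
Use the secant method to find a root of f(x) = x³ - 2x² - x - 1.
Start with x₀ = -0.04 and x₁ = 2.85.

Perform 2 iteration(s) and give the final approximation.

f(x) = x³ - 2x² - x - 1
x₀ = -0.04, x₁ = 2.85

Secant formula: x_{n+1} = x_n - f(x_n)(x_n - x_{n-1})/(f(x_n) - f(x_{n-1}))

Iteration 1:
  f(-0.040000) = -0.963264
  f(2.850000) = 3.054125
  x_2 = 2.850000 - 3.054125×(2.850000 - (-0.040000))/(3.054125 - (-0.963264))
       = 0.652946
Iteration 2:
  f(2.850000) = 3.054125
  f(0.652946) = -2.227247
  x_3 = 0.652946 - (-2.227247)×(0.652946 - 2.850000)/(-2.227247 - 3.054125)
       = 1.579482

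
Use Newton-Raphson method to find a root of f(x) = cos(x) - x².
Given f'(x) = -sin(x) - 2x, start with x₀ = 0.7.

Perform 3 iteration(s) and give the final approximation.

f(x) = cos(x) - x²
f'(x) = -sin(x) - 2x
x₀ = 0.7

Newton-Raphson formula: x_{n+1} = x_n - f(x_n)/f'(x_n)

Iteration 1:
  f(0.700000) = 0.274842
  f'(0.700000) = -2.044218
  x_1 = 0.700000 - 0.274842/(-2.044218) = 0.834449
Iteration 2:
  f(0.834449) = -0.024718
  f'(0.834449) = -2.409823
  x_2 = 0.834449 - (-0.024718)/(-2.409823) = 0.824191
Iteration 3:
  f(0.824191) = -0.000141
  f'(0.824191) = -2.382382
  x_3 = 0.824191 - (-0.000141)/(-2.382382) = 0.824132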